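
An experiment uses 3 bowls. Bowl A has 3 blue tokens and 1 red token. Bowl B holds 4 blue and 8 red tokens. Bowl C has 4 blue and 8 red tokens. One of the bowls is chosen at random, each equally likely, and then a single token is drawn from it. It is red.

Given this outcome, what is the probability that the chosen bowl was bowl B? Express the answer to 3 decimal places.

0.421

For each hypothesis, P(data | H) works out to: P(data | bowl A) = (1/4) = 1/4; P(data | bowl B) = (8/12) = 2/3; P(data | bowl C) = (8/12) = 2/3.
Multiplying each by its prior: 1/3 · 1/4 = 1/12, 1/3 · 2/3 = 2/9, 1/3 · 2/3 = 2/9; these sum to 19/36.
Therefore the posterior P(bowl B | data) = (2/9) / (19/36) = 8/19.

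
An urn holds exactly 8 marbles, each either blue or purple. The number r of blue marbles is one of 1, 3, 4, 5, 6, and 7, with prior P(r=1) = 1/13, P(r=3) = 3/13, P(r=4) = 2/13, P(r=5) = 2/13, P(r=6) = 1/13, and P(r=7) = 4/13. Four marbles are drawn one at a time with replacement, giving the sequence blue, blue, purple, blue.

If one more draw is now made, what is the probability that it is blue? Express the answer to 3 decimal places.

0.691

The likelihood of the observed sequence under each hypothesis: P(data | r = 1) = (1/8)(1/8)(7/8)(1/8) = 0.001709; P(data | r = 3) = (3/8)(3/8)(5/8)(3/8) = 0.032959; P(data | r = 4) = (4/8)(4/8)(4/8)(4/8) = 0.0625; P(data | r = 5) = (5/8)(5/8)(3/8)(5/8) = 0.091553; P(data | r = 6) = (6/8)(6/8)(2/8)(6/8) = 0.10547; P(data | r = 7) = (7/8)(7/8)(1/8)(7/8) = 0.08374.
Weighting by the prior gives 1/13 · 0.001709 = 0.00013146, 3/13 · 0.032959 = 0.0076059, 2/13 · 0.0625 = 0.0096154, 2/13 · 0.091553 = 0.014085, 1/13 · 0.10547 = 0.008113, 4/13 · 0.08374 = 0.025766; summing to 0.065317.
Normalising, the posterior is P(r = 1 | data) = 0.0020127, P(r = 3 | data) = 0.11645, P(r = 4 | data) = 0.14721, P(r = 5 | data) = 0.21564, P(r = 6 | data) = 0.12421, P(r = 7 | data) = 0.39448.
So P(blue next | data) = Σ P(blue next | H) P(H | data) = (1/8)(0.0020127) + (3/8)(0.11645) + (1/2)(0.14721) + (5/8)(0.21564) + (3/4)(0.12421) + (7/8)(0.39448) = 0.69063.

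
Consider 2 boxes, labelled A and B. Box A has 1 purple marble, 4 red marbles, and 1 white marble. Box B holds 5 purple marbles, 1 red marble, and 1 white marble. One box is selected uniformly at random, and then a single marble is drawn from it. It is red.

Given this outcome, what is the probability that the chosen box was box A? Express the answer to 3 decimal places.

0.824

Compute the likelihood of this draw for each case: P(data | box A) = (4/6) = 2/3; P(data | box B) = (1/7) = 1/7.
Weighting by the prior gives 1/2 · 2/3 = 1/3, 1/2 · 1/7 = 1/14; with total 17/42.
So P(box A | data) = (1/3) / (17/42) = 14/17.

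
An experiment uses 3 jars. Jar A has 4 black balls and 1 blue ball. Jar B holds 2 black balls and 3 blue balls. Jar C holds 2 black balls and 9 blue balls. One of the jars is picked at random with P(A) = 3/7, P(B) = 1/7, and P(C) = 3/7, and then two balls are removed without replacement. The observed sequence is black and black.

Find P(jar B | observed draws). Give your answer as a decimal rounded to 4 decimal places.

Compute the likelihood of the observed sequence for each case: P(data | jar A) = (4/5)(3/4) = 3/5; P(data | jar B) = (2/5)(1/4) = 1/10; P(data | jar C) = (2/11)(1/10) = 1/55.
Multiplying each by its prior: 3/7 · 3/5 = 9/35, 1/7 · 1/10 = 1/70, 3/7 · 1/55 = 3/385; summing to 43/154.
So P(jar B | data) = (1/70) / (43/154) = 11/215.

0.0512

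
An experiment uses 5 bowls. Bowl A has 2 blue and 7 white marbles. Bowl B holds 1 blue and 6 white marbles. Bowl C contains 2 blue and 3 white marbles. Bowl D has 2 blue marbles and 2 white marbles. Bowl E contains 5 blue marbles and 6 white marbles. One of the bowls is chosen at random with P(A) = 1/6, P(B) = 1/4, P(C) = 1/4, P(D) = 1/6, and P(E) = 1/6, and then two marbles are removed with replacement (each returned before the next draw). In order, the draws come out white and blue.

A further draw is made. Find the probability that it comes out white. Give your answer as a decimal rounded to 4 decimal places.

Under each hypothesis, the probability of the observed sequence is: P(data | bowl A) = (7/9)(2/9) = 0.17284; P(data | bowl B) = (6/7)(1/7) = 0.12245; P(data | bowl C) = (3/5)(2/5) = 0.24; P(data | bowl D) = (2/4)(2/4) = 0.25; P(data | bowl E) = (6/11)(5/11) = 0.24793.
Multiplying each by its prior: 1/6 · 0.17284 = 0.028807, 1/4 · 0.12245 = 0.030612, 1/4 · 0.24 = 0.06, 1/6 · 0.25 = 0.041667, 1/6 · 0.24793 = 0.041322; summing to 0.20241.
Normalising, the posterior is P(bowl A | data) = 0.14232, P(bowl B | data) = 0.15124, P(bowl C | data) = 0.29643, P(bowl D | data) = 0.20586, P(bowl E | data) = 0.20415.
So P(white next | data) = Σ P(white next | H) P(H | data) = (7/9)(0.14232) + (6/7)(0.15124) + (3/5)(0.29643) + (1/2)(0.20586) + (6/11)(0.20415) = 0.63247.

0.6325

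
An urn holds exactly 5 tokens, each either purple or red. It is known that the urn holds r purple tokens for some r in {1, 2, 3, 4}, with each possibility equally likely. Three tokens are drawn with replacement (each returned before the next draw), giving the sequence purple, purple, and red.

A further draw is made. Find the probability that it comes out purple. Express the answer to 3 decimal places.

Compute the likelihood of the observed sequence for each case: P(data | r = 1) = (1/5)(1/5)(4/5) = 4/125; P(data | r = 2) = (2/5)(2/5)(3/5) = 12/125; P(data | r = 3) = (3/5)(3/5)(2/5) = 18/125; P(data | r = 4) = (4/5)(4/5)(1/5) = 16/125.
The prior-weighted likelihoods are 1/4 · 4/125 = 1/125, 1/4 · 12/125 = 3/125, 1/4 · 18/125 = 9/250, 1/4 · 16/125 = 4/125; summing to 1/10.
Normalising, the posterior is P(r = 1 | data) = 2/25, P(r = 2 | data) = 6/25, P(r = 3 | data) = 9/25, P(r = 4 | data) = 8/25.
The predictive probability is P(purple next | data) = (1/5)(2/25) + (2/5)(6/25) + (3/5)(9/25) + (4/5)(8/25) = 73/125.

0.584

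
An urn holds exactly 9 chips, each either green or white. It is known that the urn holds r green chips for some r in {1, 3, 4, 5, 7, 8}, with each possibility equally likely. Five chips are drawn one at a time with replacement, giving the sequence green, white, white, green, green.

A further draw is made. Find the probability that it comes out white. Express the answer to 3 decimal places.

Under each hypothesis, the probability of the observed sequence is: P(data | r = 1) = (1/9)(8/9)(8/9)(1/9)(1/9) = 0.0010838; P(data | r = 3) = (3/9)(6/9)(6/9)(3/9)(3/9) = 0.016461; P(data | r = 4) = (4/9)(5/9)(5/9)(4/9)(4/9) = 0.027096; P(data | r = 5) = (5/9)(4/9)(4/9)(5/9)(5/9) = 0.03387; P(data | r = 7) = (7/9)(2/9)(2/9)(7/9)(7/9) = 0.023235; P(data | r = 8) = (8/9)(1/9)(1/9)(8/9)(8/9) = 0.0086708.
The prior-weighted likelihoods are 1/6 · 0.0010838 = 0.00018064, 1/6 · 0.016461 = 0.0027435, 1/6 · 0.027096 = 0.004516, 1/6 · 0.03387 = 0.005645, 1/6 · 0.023235 = 0.0038725, 1/6 · 0.0086708 = 0.0014451; these sum to 0.018403.
Normalising, the posterior is P(r = 1 | data) = 0.009816, P(r = 3 | data) = 0.14908, P(r = 4 | data) = 0.2454, P(r = 5 | data) = 0.30675, P(r = 7 | data) = 0.21043, P(r = 8 | data) = 0.078528.
So P(white next | data) = Σ P(white next | H) P(H | data) = (8/9)(0.009816) + (2/3)(0.14908) + (5/9)(0.2454) + (4/9)(0.30675) + (2/9)(0.21043) + (1/9)(0.078528) = 0.43626.

0.436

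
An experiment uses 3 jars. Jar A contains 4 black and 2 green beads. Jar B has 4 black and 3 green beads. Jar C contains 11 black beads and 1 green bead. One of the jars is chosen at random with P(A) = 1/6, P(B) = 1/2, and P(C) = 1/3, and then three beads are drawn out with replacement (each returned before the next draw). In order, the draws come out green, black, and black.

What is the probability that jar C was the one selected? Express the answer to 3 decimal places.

Under each hypothesis, the probability of the observed sequence is: P(data | jar A) = (2/6)(4/6)(4/6) = 0.14815; P(data | jar B) = (3/7)(4/7)(4/7) = 0.13994; P(data | jar C) = (1/12)(11/12)(11/12) = 0.070023.
Multiplying each by its prior: 1/6 · 0.14815 = 0.024691, 1/2 · 0.13994 = 0.069971, 1/3 · 0.070023 = 0.023341; summing to 0.118.
Hence P(jar C | data) = (0.023341) / (0.118) = 0.1978.

0.198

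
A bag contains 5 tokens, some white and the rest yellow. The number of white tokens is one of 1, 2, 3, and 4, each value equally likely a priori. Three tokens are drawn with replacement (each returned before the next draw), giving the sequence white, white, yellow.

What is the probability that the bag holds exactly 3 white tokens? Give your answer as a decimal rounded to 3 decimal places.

Under each hypothesis, the probability of the observed sequence is: P(data | r = 1) = (1/5)(1/5)(4/5) = 4/125; P(data | r = 2) = (2/5)(2/5)(3/5) = 12/125; P(data | r = 3) = (3/5)(3/5)(2/5) = 18/125; P(data | r = 4) = (4/5)(4/5)(1/5) = 16/125.
Weighting by the prior gives 1/4 · 4/125 = 1/125, 1/4 · 12/125 = 3/125, 1/4 · 18/125 = 9/250, 1/4 · 16/125 = 4/125; with total 1/10.
So P(r = 3 | data) = (9/250) / (1/10) = 9/25.

0.360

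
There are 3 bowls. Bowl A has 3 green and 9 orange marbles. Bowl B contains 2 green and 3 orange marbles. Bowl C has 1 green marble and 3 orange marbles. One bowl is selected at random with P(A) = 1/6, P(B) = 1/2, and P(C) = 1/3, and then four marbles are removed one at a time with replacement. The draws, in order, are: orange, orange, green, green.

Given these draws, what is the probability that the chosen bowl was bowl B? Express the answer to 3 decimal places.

0.621

Under each hypothesis, the probability of the observed sequence is: P(data | bowl A) = (9/12)(9/12)(3/12)(3/12) = 0.035156; P(data | bowl B) = (3/5)(3/5)(2/5)(2/5) = 0.0576; P(data | bowl C) = (3/4)(3/4)(1/4)(1/4) = 0.035156.
The prior-weighted likelihoods are 1/6 · 0.035156 = 0.0058594, 1/2 · 0.0576 = 0.0288, 1/3 · 0.035156 = 0.011719; these sum to 0.046378.
So P(bowl B | data) = (0.0288) / (0.046378) = 0.62098.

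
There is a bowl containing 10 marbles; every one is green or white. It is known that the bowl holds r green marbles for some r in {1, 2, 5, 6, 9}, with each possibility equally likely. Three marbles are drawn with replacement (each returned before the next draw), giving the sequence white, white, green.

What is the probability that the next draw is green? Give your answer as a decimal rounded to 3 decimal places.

0.369

The likelihood of the observed sequence under each hypothesis: P(data | r = 1) = (9/10)(9/10)(1/10) = 0.081; P(data | r = 2) = (8/10)(8/10)(2/10) = 0.128; P(data | r = 5) = (5/10)(5/10)(5/10) = 0.125; P(data | r = 6) = (4/10)(4/10)(6/10) = 0.096; P(data | r = 9) = (1/10)(1/10)(9/10) = 0.009.
Weighting by the prior gives 1/5 · 0.081 = 0.0162, 1/5 · 0.128 = 0.0256, 1/5 · 0.125 = 0.025, 1/5 · 0.096 = 0.0192, 1/5 · 0.009 = 0.0018; summing to 0.0878.
The posterior is then P(r = 1 | data) = 0.18451, P(r = 2 | data) = 0.29157, P(r = 5 | data) = 0.28474, P(r = 6 | data) = 0.21868, P(r = 9 | data) = 0.020501.
The predictive probability is P(green next | data) = (1/10)(0.18451) + (1/5)(0.29157) + (1/2)(0.28474) + (3/5)(0.21868) + (9/10)(0.020501) = 0.36879.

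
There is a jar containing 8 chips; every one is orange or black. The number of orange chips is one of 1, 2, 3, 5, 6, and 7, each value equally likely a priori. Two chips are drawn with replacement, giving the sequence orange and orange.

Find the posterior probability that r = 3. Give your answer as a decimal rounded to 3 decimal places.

Under each hypothesis, the probability of the observed sequence is: P(data | r = 1) = (1/8)(1/8) = 1/64; P(data | r = 2) = (2/8)(2/8) = 1/16; P(data | r = 3) = (3/8)(3/8) = 9/64; P(data | r = 5) = (5/8)(5/8) = 25/64; P(data | r = 6) = (6/8)(6/8) = 9/16; P(data | r = 7) = (7/8)(7/8) = 49/64.
Multiplying each by its prior: 1/6 · 1/64 = 1/384, 1/6 · 1/16 = 1/96, 1/6 · 9/64 = 3/128, 1/6 · 25/64 = 25/384, 1/6 · 9/16 = 3/32, 1/6 · 49/64 = 49/384; summing to 31/96.
Hence P(r = 3 | data) = (3/128) / (31/96) = 9/124.

0.073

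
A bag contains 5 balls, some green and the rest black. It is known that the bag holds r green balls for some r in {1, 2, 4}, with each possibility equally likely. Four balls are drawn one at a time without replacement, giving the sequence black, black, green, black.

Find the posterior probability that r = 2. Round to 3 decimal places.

Under each hypothesis, the probability of the observed sequence is: P(data | r = 1) = (4/5)(3/4)(1/3)(2/2) = 1/5; P(data | r = 2) = (3/5)(2/4)(2/3)(1/2) = 1/10; P(data | r = 4) = (1/5)(0/4) = 0.
Multiplying each by its prior: 1/3 · 1/5 = 1/15, 1/3 · 1/10 = 1/30, 1/3 · 0 = 0; with total 1/10.
Hence P(r = 2 | data) = (1/30) / (1/10) = 1/3.

0.333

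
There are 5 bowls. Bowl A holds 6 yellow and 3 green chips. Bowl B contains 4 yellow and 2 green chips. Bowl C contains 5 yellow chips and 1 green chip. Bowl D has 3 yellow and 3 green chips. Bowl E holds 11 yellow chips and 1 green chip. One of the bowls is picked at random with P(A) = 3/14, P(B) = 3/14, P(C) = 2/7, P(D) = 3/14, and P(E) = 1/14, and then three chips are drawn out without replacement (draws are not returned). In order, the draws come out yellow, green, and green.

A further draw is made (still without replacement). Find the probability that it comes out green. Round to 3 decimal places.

0.215

For each hypothesis, P(data | H) works out to: P(data | bowl A) = (6/9)(3/8)(2/7) = 0.071429; P(data | bowl B) = (4/6)(2/5)(1/4) = 0.066667; P(data | bowl C) = (5/6)(1/5)(0/4) = 0; P(data | bowl D) = (3/6)(3/5)(2/4) = 0.15; P(data | bowl E) = (11/12)(1/11)(0/10) = 0.
Multiplying each by its prior: 3/14 · 0.071429 = 0.015306, 3/14 · 0.066667 = 0.014286, 2/7 · 0 = 0, 3/14 · 0.15 = 0.032143, 1/14 · 0 = 0; these sum to 0.061735.
The posterior is then P(bowl A | data) = 0.24793, P(bowl B | data) = 0.2314, P(bowl C | data) = 0, P(bowl D | data) = 0.52066, P(bowl E | data) = 0.
Averaging over the posterior, P(green next | data) = (1/6)(0.24793) + (0)(0.2314) + (1/3)(0.52066) = 0.21488.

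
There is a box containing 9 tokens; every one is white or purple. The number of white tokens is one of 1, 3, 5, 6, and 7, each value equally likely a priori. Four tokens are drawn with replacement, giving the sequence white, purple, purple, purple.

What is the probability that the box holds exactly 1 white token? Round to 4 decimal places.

The likelihood of the observed sequence under each hypothesis: P(data | r = 1) = (1/9)(8/9)(8/9)(8/9) = 0.078037; P(data | r = 3) = (3/9)(6/9)(6/9)(6/9) = 0.098765; P(data | r = 5) = (5/9)(4/9)(4/9)(4/9) = 0.048773; P(data | r = 6) = (6/9)(3/9)(3/9)(3/9) = 0.024691; P(data | r = 7) = (7/9)(2/9)(2/9)(2/9) = 0.0085353.
Multiplying each by its prior: 1/5 · 0.078037 = 0.015607, 1/5 · 0.098765 = 0.019753, 1/5 · 0.048773 = 0.0097546, 1/5 · 0.024691 = 0.0049383, 1/5 · 0.0085353 = 0.0017071; with total 0.05176.
Hence P(r = 1 | data) = (0.015607) / (0.05176) = 0.30153.

0.3015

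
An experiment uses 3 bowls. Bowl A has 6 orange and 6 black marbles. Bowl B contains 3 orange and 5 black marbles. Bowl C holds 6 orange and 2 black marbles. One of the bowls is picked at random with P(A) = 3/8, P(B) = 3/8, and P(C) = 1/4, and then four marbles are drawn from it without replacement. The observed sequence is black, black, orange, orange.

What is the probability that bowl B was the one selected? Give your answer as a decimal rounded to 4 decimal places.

The likelihood of the observed sequence under each hypothesis: P(data | bowl A) = (6/12)(5/11)(6/10)(5/9) = 0.075758; P(data | bowl B) = (5/8)(4/7)(3/6)(2/5) = 0.071429; P(data | bowl C) = (2/8)(1/7)(6/6)(5/5) = 0.035714.
Weighting by the prior gives 3/8 · 0.075758 = 0.028409, 3/8 · 0.071429 = 0.026786, 1/4 · 0.035714 = 0.0089286; summing to 0.064123.
Hence P(bowl B | data) = (0.026786) / (0.064123) = 0.41772.

0.4177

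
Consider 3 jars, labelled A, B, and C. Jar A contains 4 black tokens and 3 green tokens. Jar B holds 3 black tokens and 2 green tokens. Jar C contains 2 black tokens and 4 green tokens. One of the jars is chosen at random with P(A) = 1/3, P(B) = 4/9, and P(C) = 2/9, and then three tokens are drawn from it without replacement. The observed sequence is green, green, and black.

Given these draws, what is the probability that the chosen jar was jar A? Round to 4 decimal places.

0.3000

Under each hypothesis, the probability of the observed sequence is: P(data | jar A) = (3/7)(2/6)(4/5) = 4/35; P(data | jar B) = (2/5)(1/4)(3/3) = 1/10; P(data | jar C) = (4/6)(3/5)(2/4) = 1/5.
The prior-weighted likelihoods are 1/3 · 4/35 = 4/105, 4/9 · 1/10 = 2/45, 2/9 · 1/5 = 2/45; summing to 8/63.
By Bayes' rule, P(jar A | data) = (4/105) / (8/63) = 3/10.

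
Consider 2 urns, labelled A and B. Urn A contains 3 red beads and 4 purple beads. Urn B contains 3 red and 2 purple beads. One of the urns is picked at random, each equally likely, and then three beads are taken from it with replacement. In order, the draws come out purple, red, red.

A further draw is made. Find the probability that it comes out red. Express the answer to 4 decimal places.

Compute the likelihood of the observed sequence for each case: P(data | urn A) = (4/7)(3/7)(3/7) = 0.10496; P(data | urn B) = (2/5)(3/5)(3/5) = 0.144.
The prior-weighted likelihoods are 1/2 · 0.10496 = 0.052478, 1/2 · 0.144 = 0.072; these sum to 0.12448.
The posterior is then P(urn A | data) = 0.42159, P(urn B | data) = 0.57841.
So P(red next | data) = Σ P(red next | H) P(H | data) = (3/7)(0.42159) + (3/5)(0.57841) = 0.52773.

0.5277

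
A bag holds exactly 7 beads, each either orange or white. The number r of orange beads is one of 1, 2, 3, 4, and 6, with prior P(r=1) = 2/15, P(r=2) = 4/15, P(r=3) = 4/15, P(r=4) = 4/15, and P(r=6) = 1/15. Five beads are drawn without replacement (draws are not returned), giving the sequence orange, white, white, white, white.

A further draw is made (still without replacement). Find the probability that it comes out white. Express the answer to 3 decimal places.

0.610

The likelihood of the observed sequence under each hypothesis: P(data | r = 1) = (1/7)(6/6)(5/5)(4/4)(3/3) = 0.14286; P(data | r = 2) = (2/7)(5/6)(4/5)(3/4)(2/3) = 0.095238; P(data | r = 3) = (3/7)(4/6)(3/5)(2/4)(1/3) = 0.028571; P(data | r = 4) = (4/7)(3/6)(2/5)(1/4)(0/3) = 0; P(data | r = 6) = (6/7)(1/6)(0/5) = 0.
The prior-weighted likelihoods are 2/15 · 0.14286 = 0.019048, 4/15 · 0.095238 = 0.025397, 4/15 · 0.028571 = 0.007619, 4/15 · 0 = 0, 1/15 · 0 = 0; these sum to 0.052063.
The posterior is then P(r = 1 | data) = 0.36585, P(r = 2 | data) = 0.4878, P(r = 3 | data) = 0.14634, P(r = 4 | data) = 0, P(r = 6 | data) = 0.
The predictive probability is P(white next | data) = (1)(0.36585) + (1/2)(0.4878) + (0)(0.14634) = 0.60976.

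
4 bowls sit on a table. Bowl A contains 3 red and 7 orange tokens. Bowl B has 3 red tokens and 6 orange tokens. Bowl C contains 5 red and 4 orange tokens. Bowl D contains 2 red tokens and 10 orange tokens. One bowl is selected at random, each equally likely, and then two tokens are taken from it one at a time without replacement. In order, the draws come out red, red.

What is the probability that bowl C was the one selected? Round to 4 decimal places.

0.6271

For each hypothesis, P(data | H) works out to: P(data | bowl A) = (3/10)(2/9) = 0.066667; P(data | bowl B) = (3/9)(2/8) = 0.083333; P(data | bowl C) = (5/9)(4/8) = 0.27778; P(data | bowl D) = (2/12)(1/11) = 0.015152.
Multiplying each by its prior: 1/4 · 0.066667 = 0.016667, 1/4 · 0.083333 = 0.020833, 1/4 · 0.27778 = 0.069444, 1/4 · 0.015152 = 0.0037879; with total 0.11073.
Hence P(bowl C | data) = (0.069444) / (0.11073) = 0.62714.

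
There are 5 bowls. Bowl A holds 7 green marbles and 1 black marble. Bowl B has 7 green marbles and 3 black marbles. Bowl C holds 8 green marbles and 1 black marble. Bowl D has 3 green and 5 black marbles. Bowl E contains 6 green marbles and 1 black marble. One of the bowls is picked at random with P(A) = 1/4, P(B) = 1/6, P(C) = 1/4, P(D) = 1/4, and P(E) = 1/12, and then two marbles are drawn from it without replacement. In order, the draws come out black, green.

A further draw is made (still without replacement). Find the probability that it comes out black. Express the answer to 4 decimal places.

The likelihood of the observed sequence under each hypothesis: P(data | bowl A) = (1/8)(7/7) = 1/8; P(data | bowl B) = (3/10)(7/9) = 7/30; P(data | bowl C) = (1/9)(8/8) = 1/9; P(data | bowl D) = (5/8)(3/7) = 15/56; P(data | bowl E) = (1/7)(6/6) = 1/7.
The prior-weighted likelihoods are 1/4 · 1/8 = 1/32, 1/6 · 7/30 = 7/180, 1/4 · 1/9 = 1/36, 1/4 · 15/56 = 15/224, 1/12 · 1/7 = 1/84; with total 99/560.
The posterior is then P(bowl A | data) = 35/198, P(bowl B | data) = 196/891, P(bowl C | data) = 140/891, P(bowl D | data) = 25/66, P(bowl E | data) = 20/297.
Averaging over the posterior, P(black next | data) = (0)(35/198) + (1/4)(196/891) + (0)(140/891) + (2/3)(25/66) + (0)(20/297) = 274/891.

0.3075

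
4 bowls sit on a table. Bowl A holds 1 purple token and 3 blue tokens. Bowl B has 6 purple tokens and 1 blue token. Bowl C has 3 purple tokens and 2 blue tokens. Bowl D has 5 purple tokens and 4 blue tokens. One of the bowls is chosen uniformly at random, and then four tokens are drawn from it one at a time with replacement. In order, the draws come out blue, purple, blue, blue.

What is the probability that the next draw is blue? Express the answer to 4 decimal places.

For each hypothesis, P(data | H) works out to: P(data | bowl A) = (3/4)(1/4)(3/4)(3/4) = 0.10547; P(data | bowl B) = (1/7)(6/7)(1/7)(1/7) = 0.002499; P(data | bowl C) = (2/5)(3/5)(2/5)(2/5) = 0.0384; P(data | bowl D) = (4/9)(5/9)(4/9)(4/9) = 0.048773.
Weighting by the prior gives 1/4 · 0.10547 = 0.026367, 1/4 · 0.002499 = 0.00062474, 1/4 · 0.0384 = 0.0096, 1/4 · 0.048773 = 0.012193; these sum to 0.048785.
Normalising, the posterior is P(bowl A | data) = 0.54048, P(bowl B | data) = 0.012806, P(bowl C | data) = 0.19678, P(bowl D | data) = 0.24994.
So P(blue next | data) = Σ P(blue next | H) P(H | data) = (3/4)(0.54048) + (1/7)(0.012806) + (2/5)(0.19678) + (4/9)(0.24994) = 0.59698.

0.5970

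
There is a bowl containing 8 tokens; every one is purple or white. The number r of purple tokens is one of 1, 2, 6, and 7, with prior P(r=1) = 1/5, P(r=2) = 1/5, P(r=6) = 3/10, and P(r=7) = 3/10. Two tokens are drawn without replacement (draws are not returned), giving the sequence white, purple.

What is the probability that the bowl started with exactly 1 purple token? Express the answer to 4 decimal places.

For each hypothesis, P(data | H) works out to: P(data | r = 1) = (7/8)(1/7) = 1/8; P(data | r = 2) = (6/8)(2/7) = 3/14; P(data | r = 6) = (2/8)(6/7) = 3/14; P(data | r = 7) = (1/8)(7/7) = 1/8.
Multiplying each by its prior: 1/5 · 1/8 = 1/40, 1/5 · 3/14 = 3/70, 3/10 · 3/14 = 9/140, 3/10 · 1/8 = 3/80; summing to 19/112.
So P(r = 1 | data) = (1/40) / (19/112) = 14/95.

0.1474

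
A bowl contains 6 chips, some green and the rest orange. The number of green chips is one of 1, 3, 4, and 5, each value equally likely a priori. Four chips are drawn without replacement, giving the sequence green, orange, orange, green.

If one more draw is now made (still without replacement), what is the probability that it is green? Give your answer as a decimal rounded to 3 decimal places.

Under each hypothesis, the probability of the observed sequence is: P(data | r = 1) = (1/6)(5/5)(4/4)(0/3) = 0; P(data | r = 3) = (3/6)(3/5)(2/4)(2/3) = 1/10; P(data | r = 4) = (4/6)(2/5)(1/4)(3/3) = 1/15; P(data | r = 5) = (5/6)(1/5)(0/4) = 0.
Multiplying each by its prior: 1/4 · 0 = 0, 1/4 · 1/10 = 1/40, 1/4 · 1/15 = 1/60, 1/4 · 0 = 0; with total 1/24.
Dividing through by the total gives posterior P(r = 1 | data) = 0, P(r = 3 | data) = 3/5, P(r = 4 | data) = 2/5, P(r = 5 | data) = 0.
So P(green next | data) = Σ P(green next | H) P(H | data) = (1/2)(3/5) + (1)(2/5) = 7/10.

0.700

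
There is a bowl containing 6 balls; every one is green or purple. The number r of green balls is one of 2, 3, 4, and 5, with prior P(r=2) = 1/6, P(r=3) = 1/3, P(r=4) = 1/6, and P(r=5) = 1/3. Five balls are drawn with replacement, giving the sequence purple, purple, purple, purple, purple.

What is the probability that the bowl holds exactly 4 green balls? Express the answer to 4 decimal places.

Under each hypothesis, the probability of the observed sequence is: P(data | r = 2) = (4/6)(4/6)(4/6)(4/6)(4/6) = 0.13169; P(data | r = 3) = (3/6)(3/6)(3/6)(3/6)(3/6) = 0.03125; P(data | r = 4) = (2/6)(2/6)(2/6)(2/6)(2/6) = 0.0041152; P(data | r = 5) = (1/6)(1/6)(1/6)(1/6)(1/6) = 0.0001286.
Weighting by the prior gives 1/6 · 0.13169 = 0.021948, 1/3 · 0.03125 = 0.010417, 1/6 · 0.0041152 = 0.00068587, 1/3 · 0.0001286 = 4.2867e-05; these sum to 0.033093.
Hence P(r = 4 | data) = (0.00068587) / (0.033093) = 0.020725.

0.0207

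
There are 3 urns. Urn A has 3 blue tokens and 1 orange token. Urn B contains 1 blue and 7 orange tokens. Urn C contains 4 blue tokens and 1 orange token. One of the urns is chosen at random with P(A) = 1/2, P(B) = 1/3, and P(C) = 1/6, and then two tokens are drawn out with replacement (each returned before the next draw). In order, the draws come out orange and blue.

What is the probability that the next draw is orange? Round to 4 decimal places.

The likelihood of the observed sequence under each hypothesis: P(data | urn A) = (1/4)(3/4) = 0.1875; P(data | urn B) = (7/8)(1/8) = 0.10938; P(data | urn C) = (1/5)(4/5) = 0.16.
Multiplying each by its prior: 1/2 · 0.1875 = 0.09375, 1/3 · 0.10938 = 0.036458, 1/6 · 0.16 = 0.026667; with total 0.15687.
Normalising, the posterior is P(urn A | data) = 0.59761, P(urn B | data) = 0.2324, P(urn C | data) = 0.16999.
So P(orange next | data) = Σ P(orange next | H) P(H | data) = (1/4)(0.59761) + (7/8)(0.2324) + (1/5)(0.16999) = 0.38675.

0.3868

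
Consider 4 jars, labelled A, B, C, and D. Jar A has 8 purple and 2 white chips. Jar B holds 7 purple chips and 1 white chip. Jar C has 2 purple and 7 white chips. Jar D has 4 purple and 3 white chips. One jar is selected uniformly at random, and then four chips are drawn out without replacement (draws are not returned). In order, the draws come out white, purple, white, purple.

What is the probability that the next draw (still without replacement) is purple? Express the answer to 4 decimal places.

Under each hypothesis, the probability of the observed sequence is: P(data | jar A) = (2/10)(8/9)(1/8)(7/7) = 1/45; P(data | jar B) = (1/8)(7/7)(0/6) = 0; P(data | jar C) = (7/9)(2/8)(6/7)(1/6) = 1/36; P(data | jar D) = (3/7)(4/6)(2/5)(3/4) = 3/35.
Multiplying each by its prior: 1/4 · 1/45 = 1/180, 1/4 · 0 = 0, 1/4 · 1/36 = 1/144, 1/4 · 3/35 = 3/140; with total 19/560.
Normalising, the posterior is P(jar A | data) = 28/171, P(jar B | data) = 0, P(jar C | data) = 35/171, P(jar D | data) = 12/19.
The predictive probability is P(purple next | data) = (1)(28/171) + (0)(35/171) + (2/3)(12/19) = 100/171.

0.5848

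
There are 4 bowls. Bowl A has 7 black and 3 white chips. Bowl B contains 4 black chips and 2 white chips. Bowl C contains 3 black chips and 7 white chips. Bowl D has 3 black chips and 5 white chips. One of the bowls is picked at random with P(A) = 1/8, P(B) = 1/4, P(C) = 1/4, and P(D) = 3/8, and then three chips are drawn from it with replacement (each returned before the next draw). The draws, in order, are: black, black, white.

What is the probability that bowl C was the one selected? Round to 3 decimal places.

0.151

For each hypothesis, P(data | H) works out to: P(data | bowl A) = (7/10)(7/10)(3/10) = 0.147; P(data | bowl B) = (4/6)(4/6)(2/6) = 0.14815; P(data | bowl C) = (3/10)(3/10)(7/10) = 0.063; P(data | bowl D) = (3/8)(3/8)(5/8) = 0.087891.
Weighting by the prior gives 1/8 · 0.147 = 0.018375, 1/4 · 0.14815 = 0.037037, 1/4 · 0.063 = 0.01575, 3/8 · 0.087891 = 0.032959; summing to 0.10412.
By Bayes' rule, P(bowl C | data) = (0.01575) / (0.10412) = 0.15127.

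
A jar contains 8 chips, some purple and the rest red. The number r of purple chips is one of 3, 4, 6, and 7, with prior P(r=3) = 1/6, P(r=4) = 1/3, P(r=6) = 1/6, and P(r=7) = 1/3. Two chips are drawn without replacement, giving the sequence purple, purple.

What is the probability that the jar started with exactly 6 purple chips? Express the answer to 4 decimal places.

Under each hypothesis, the probability of the observed sequence is: P(data | r = 3) = (3/8)(2/7) = 3/28; P(data | r = 4) = (4/8)(3/7) = 3/14; P(data | r = 6) = (6/8)(5/7) = 15/28; P(data | r = 7) = (7/8)(6/7) = 3/4.
Weighting by the prior gives 1/6 · 3/28 = 1/56, 1/3 · 3/14 = 1/14, 1/6 · 15/28 = 5/56, 1/3 · 3/4 = 1/4; with total 3/7.
Hence P(r = 6 | data) = (5/56) / (3/7) = 5/24.

0.2083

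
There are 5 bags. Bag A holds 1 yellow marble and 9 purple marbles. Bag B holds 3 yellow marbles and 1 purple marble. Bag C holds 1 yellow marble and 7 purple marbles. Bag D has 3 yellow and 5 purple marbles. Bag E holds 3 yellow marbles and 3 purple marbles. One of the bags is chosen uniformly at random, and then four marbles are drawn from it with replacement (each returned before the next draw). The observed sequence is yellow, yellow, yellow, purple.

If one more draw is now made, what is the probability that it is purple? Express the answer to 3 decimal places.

0.396

Compute the likelihood of the observed sequence for each case: P(data | bag A) = (1/10)(1/10)(1/10)(9/10) = 0.0009; P(data | bag B) = (3/4)(3/4)(3/4)(1/4) = 0.10547; P(data | bag C) = (1/8)(1/8)(1/8)(7/8) = 0.001709; P(data | bag D) = (3/8)(3/8)(3/8)(5/8) = 0.032959; P(data | bag E) = (3/6)(3/6)(3/6)(3/6) = 0.0625.
The prior-weighted likelihoods are 1/5 · 0.0009 = 0.00018, 1/5 · 0.10547 = 0.021094, 1/5 · 0.001709 = 0.0003418, 1/5 · 0.032959 = 0.0065918, 1/5 · 0.0625 = 0.0125; with total 0.040707.
Normalising, the posterior is P(bag A | data) = 0.0044218, P(bag B | data) = 0.51818, P(bag C | data) = 0.0083964, P(bag D | data) = 0.16193, P(bag E | data) = 0.30707.
The predictive probability is P(purple next | data) = (9/10)(0.0044218) + (1/4)(0.51818) + (7/8)(0.0083964) + (5/8)(0.16193) + (1/2)(0.30707) = 0.39561.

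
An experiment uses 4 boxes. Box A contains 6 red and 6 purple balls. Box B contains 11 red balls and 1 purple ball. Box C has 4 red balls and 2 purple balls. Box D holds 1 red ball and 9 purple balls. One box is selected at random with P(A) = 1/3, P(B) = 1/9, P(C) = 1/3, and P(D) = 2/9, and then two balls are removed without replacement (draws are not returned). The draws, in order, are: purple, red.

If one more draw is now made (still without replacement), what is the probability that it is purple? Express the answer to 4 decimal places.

Compute the likelihood of the observed sequence for each case: P(data | box A) = (6/12)(6/11) = 0.27273; P(data | box B) = (1/12)(11/11) = 0.083333; P(data | box C) = (2/6)(4/5) = 0.26667; P(data | box D) = (9/10)(1/9) = 0.1.
Multiplying each by its prior: 1/3 · 0.27273 = 0.090909, 1/9 · 0.083333 = 0.0092593, 1/3 · 0.26667 = 0.088889, 2/9 · 0.1 = 0.022222; summing to 0.21128.
Dividing through by the total gives posterior P(box A | data) = 0.43028, P(box B | data) = 0.043825, P(box C | data) = 0.42072, P(box D | data) = 0.10518.
So P(purple next | data) = Σ P(purple next | H) P(H | data) = (1/2)(0.43028) + (0)(0.043825) + (1/4)(0.42072) + (1)(0.10518) = 0.4255.

0.4255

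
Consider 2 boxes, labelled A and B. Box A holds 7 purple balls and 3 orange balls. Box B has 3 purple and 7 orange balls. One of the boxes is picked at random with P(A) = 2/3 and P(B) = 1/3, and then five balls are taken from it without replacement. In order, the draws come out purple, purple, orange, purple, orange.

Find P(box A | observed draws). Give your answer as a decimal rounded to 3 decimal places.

0.909

Under each hypothesis, the probability of the observed sequence is: P(data | box A) = (7/10)(6/9)(3/8)(5/7)(2/6) = 1/24; P(data | box B) = (3/10)(2/9)(7/8)(1/7)(6/6) = 1/120.
Weighting by the prior gives 2/3 · 1/24 = 1/36, 1/3 · 1/120 = 1/360; these sum to 11/360.
Therefore the posterior P(box A | data) = (1/36) / (11/360) = 10/11.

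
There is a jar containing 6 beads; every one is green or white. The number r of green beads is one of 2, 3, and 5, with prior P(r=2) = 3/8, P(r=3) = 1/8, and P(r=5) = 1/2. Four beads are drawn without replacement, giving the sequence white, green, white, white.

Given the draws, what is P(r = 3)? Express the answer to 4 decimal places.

0.1111

The likelihood of the observed sequence under each hypothesis: P(data | r = 2) = (4/6)(2/5)(3/4)(2/3) = 2/15; P(data | r = 3) = (3/6)(3/5)(2/4)(1/3) = 1/20; P(data | r = 5) = (1/6)(5/5)(0/4) = 0.
Weighting by the prior gives 3/8 · 2/15 = 1/20, 1/8 · 1/20 = 1/160, 1/2 · 0 = 0; these sum to 9/160.
Therefore the posterior P(r = 3 | data) = (1/160) / (9/160) = 1/9.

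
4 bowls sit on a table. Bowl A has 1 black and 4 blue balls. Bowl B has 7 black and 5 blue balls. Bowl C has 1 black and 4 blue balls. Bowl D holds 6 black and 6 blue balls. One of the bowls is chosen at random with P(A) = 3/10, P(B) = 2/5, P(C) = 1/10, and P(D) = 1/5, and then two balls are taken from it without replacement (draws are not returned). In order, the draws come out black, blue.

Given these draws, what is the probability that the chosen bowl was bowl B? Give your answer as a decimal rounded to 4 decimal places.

0.4408

Compute the likelihood of the observed sequence for each case: P(data | bowl A) = (1/5)(4/4) = 0.2; P(data | bowl B) = (7/12)(5/11) = 0.26515; P(data | bowl C) = (1/5)(4/4) = 0.2; P(data | bowl D) = (6/12)(6/11) = 0.27273.
Multiplying each by its prior: 3/10 · 0.2 = 0.06, 2/5 · 0.26515 = 0.10606, 1/10 · 0.2 = 0.02, 1/5 · 0.27273 = 0.054545; these sum to 0.24061.
So P(bowl B | data) = (0.10606) / (0.24061) = 0.44081.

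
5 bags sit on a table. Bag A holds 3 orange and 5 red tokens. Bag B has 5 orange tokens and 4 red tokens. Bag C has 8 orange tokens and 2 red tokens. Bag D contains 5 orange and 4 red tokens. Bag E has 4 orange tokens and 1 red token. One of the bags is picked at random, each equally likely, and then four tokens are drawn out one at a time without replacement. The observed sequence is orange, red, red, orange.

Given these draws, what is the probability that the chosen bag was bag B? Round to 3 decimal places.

Compute the likelihood of the observed sequence for each case: P(data | bag A) = (3/8)(5/7)(4/6)(2/5) = 0.071429; P(data | bag B) = (5/9)(4/8)(3/7)(4/6) = 0.079365; P(data | bag C) = (8/10)(2/9)(1/8)(7/7) = 0.022222; P(data | bag D) = (5/9)(4/8)(3/7)(4/6) = 0.079365; P(data | bag E) = (4/5)(1/4)(0/3) = 0.
The prior-weighted likelihoods are 1/5 · 0.071429 = 0.014286, 1/5 · 0.079365 = 0.015873, 1/5 · 0.022222 = 0.0044444, 1/5 · 0.079365 = 0.015873, 1/5 · 0 = 0; with total 0.050476.
By Bayes' rule, P(bag B | data) = (0.015873) / (0.050476) = 0.31447.

0.314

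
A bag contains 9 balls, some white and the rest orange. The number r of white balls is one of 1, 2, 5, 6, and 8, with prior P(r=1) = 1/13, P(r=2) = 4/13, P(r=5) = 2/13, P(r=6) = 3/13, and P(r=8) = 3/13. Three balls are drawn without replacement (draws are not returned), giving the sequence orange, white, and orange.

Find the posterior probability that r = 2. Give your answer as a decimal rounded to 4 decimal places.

Compute the likelihood of the observed sequence for each case: P(data | r = 1) = (8/9)(1/8)(7/7) = 0.11111; P(data | r = 2) = (7/9)(2/8)(6/7) = 0.16667; P(data | r = 5) = (4/9)(5/8)(3/7) = 0.11905; P(data | r = 6) = (3/9)(6/8)(2/7) = 0.071429; P(data | r = 8) = (1/9)(8/8)(0/7) = 0.
Weighting by the prior gives 1/13 · 0.11111 = 0.008547, 4/13 · 0.16667 = 0.051282, 2/13 · 0.11905 = 0.018315, 3/13 · 0.071429 = 0.016484, 3/13 · 0 = 0; with total 0.094628.
So P(r = 2 | data) = (0.051282) / (0.094628) = 0.54194.

0.5419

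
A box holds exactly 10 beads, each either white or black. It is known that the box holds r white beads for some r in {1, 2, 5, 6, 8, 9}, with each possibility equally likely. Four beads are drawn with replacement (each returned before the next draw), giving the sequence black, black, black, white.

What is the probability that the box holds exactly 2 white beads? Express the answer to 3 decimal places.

For each hypothesis, P(data | H) works out to: P(data | r = 1) = (9/10)(9/10)(9/10)(1/10) = 0.0729; P(data | r = 2) = (8/10)(8/10)(8/10)(2/10) = 0.1024; P(data | r = 5) = (5/10)(5/10)(5/10)(5/10) = 0.0625; P(data | r = 6) = (4/10)(4/10)(4/10)(6/10) = 0.0384; P(data | r = 8) = (2/10)(2/10)(2/10)(8/10) = 0.0064; P(data | r = 9) = (1/10)(1/10)(1/10)(9/10) = 0.0009.
Weighting by the prior gives 1/6 · 0.0729 = 0.01215, 1/6 · 0.1024 = 0.017067, 1/6 · 0.0625 = 0.010417, 1/6 · 0.0384 = 0.0064, 1/6 · 0.0064 = 0.0010667, 1/6 · 0.0009 = 0.00015; with total 0.04725.
Hence P(r = 2 | data) = (0.017067) / (0.04725) = 0.3612.

0.361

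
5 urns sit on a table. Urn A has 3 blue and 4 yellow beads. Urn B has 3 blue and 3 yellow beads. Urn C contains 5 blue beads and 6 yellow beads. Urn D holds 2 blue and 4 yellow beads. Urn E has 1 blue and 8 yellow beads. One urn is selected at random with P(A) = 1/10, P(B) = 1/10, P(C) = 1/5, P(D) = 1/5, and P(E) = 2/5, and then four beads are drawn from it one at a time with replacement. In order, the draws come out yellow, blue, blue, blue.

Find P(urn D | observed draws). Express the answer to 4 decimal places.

0.1869

The likelihood of the observed sequence under each hypothesis: P(data | urn A) = (4/7)(3/7)(3/7)(3/7) = 0.044981; P(data | urn B) = (3/6)(3/6)(3/6)(3/6) = 0.0625; P(data | urn C) = (6/11)(5/11)(5/11)(5/11) = 0.051226; P(data | urn D) = (4/6)(2/6)(2/6)(2/6) = 0.024691; P(data | urn E) = (8/9)(1/9)(1/9)(1/9) = 0.0012193.
Weighting by the prior gives 1/10 · 0.044981 = 0.0044981, 1/10 · 0.0625 = 0.00625, 1/5 · 0.051226 = 0.010245, 1/5 · 0.024691 = 0.0049383, 2/5 · 0.0012193 = 0.00048773; with total 0.026419.
Therefore the posterior P(urn D | data) = (0.0049383) / (0.026419) = 0.18692.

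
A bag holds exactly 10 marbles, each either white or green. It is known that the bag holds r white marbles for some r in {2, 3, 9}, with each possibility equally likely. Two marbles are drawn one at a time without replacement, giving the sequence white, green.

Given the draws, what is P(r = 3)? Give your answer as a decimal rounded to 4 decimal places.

The likelihood of the observed sequence under each hypothesis: P(data | r = 2) = (2/10)(8/9) = 8/45; P(data | r = 3) = (3/10)(7/9) = 7/30; P(data | r = 9) = (9/10)(1/9) = 1/10.
The prior-weighted likelihoods are 1/3 · 8/45 = 8/135, 1/3 · 7/30 = 7/90, 1/3 · 1/10 = 1/30; with total 23/135.
Hence P(r = 3 | data) = (7/90) / (23/135) = 21/46.

0.4565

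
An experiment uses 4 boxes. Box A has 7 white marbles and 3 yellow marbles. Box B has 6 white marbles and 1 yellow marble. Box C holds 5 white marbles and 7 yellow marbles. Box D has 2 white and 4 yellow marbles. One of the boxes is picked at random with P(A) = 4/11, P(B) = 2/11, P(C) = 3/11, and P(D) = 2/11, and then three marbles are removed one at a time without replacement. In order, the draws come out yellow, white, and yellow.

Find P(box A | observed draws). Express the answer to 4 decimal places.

For each hypothesis, P(data | H) works out to: P(data | box A) = (3/10)(7/9)(2/8) = 0.058333; P(data | box B) = (1/7)(6/6)(0/5) = 0; P(data | box C) = (7/12)(5/11)(6/10) = 0.15909; P(data | box D) = (4/6)(2/5)(3/4) = 0.2.
Multiplying each by its prior: 4/11 · 0.058333 = 0.021212, 2/11 · 0 = 0, 3/11 · 0.15909 = 0.043388, 2/11 · 0.2 = 0.036364; summing to 0.10096.
Therefore the posterior P(box A | data) = (0.021212) / (0.10096) = 0.2101.

0.2101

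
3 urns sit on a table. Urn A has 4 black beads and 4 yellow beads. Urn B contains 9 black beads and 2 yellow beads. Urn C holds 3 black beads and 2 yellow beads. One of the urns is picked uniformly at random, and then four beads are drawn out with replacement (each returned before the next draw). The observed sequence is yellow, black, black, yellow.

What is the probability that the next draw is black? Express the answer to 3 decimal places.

0.590

Under each hypothesis, the probability of the observed sequence is: P(data | urn A) = (4/8)(4/8)(4/8)(4/8) = 0.0625; P(data | urn B) = (2/11)(9/11)(9/11)(2/11) = 0.02213; P(data | urn C) = (2/5)(3/5)(3/5)(2/5) = 0.0576.
The prior-weighted likelihoods are 1/3 · 0.0625 = 0.020833, 1/3 · 0.02213 = 0.0073765, 1/3 · 0.0576 = 0.0192; these sum to 0.04741.
Normalising, the posterior is P(urn A | data) = 0.43943, P(urn B | data) = 0.15559, P(urn C | data) = 0.40498.
The predictive probability is P(black next | data) = (1/2)(0.43943) + (9/11)(0.15559) + (3/5)(0.40498) = 0.59.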